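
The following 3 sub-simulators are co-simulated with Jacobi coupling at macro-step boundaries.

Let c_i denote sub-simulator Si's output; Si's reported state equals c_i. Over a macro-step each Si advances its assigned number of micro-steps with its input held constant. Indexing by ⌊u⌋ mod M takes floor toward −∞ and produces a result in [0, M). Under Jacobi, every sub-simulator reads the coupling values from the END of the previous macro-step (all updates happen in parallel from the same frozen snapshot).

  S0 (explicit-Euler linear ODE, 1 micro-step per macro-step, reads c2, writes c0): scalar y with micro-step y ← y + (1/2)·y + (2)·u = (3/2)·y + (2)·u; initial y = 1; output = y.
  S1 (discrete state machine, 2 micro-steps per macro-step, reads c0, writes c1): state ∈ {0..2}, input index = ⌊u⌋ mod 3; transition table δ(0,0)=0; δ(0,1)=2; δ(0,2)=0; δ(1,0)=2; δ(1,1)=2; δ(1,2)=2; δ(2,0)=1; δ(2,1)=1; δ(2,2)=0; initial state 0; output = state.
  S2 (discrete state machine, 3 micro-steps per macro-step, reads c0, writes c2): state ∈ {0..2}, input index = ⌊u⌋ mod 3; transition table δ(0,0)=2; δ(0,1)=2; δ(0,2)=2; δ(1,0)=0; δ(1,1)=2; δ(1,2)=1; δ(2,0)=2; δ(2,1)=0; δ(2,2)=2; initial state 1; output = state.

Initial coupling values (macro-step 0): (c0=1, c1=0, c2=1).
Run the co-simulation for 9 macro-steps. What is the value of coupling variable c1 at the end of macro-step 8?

macro 1: S0 reads c2=1 → after 1×micro: 7/2; S1 reads c0=1 → after 2×micro: 1; S2 reads c0=1 → after 3×micro: 2 ⇒ (c0=7/2, c1=1, c2=2)
macro 2: S0 reads c2=2 → after 1×micro: 37/4; S1 reads c0=7/2 → after 2×micro: 1; S2 reads c0=7/2 → after 3×micro: 2 ⇒ (c0=37/4, c1=1, c2=2)
macro 3: S0 reads c2=2 → after 1×micro: 143/8; S1 reads c0=37/4 → after 2×micro: 1; S2 reads c0=37/4 → after 3×micro: 2 ⇒ (c0=143/8, c1=1, c2=2)
macro 4: S0 reads c2=2 → after 1×micro: 493/16; S1 reads c0=143/8 → after 2×micro: 0; S2 reads c0=143/8 → after 3×micro: 2 ⇒ (c0=493/16, c1=0, c2=2)
macro 5: S0 reads c2=2 → after 1×micro: 1607/32; S1 reads c0=493/16 → after 2×micro: 0; S2 reads c0=493/16 → after 3×micro: 2 ⇒ (c0=1607/32, c1=0, c2=2)
macro 6: S0 reads c2=2 → after 1×micro: 5077/64; S1 reads c0=1607/32 → after 2×micro: 0; S2 reads c0=1607/32 → after 3×micro: 2 ⇒ (c0=5077/64, c1=0, c2=2)
macro 7: S0 reads c2=2 → after 1×micro: 15743/128; S1 reads c0=5077/64 → after 2×micro: 1; S2 reads c0=5077/64 → after 3×micro: 0 ⇒ (c0=15743/128, c1=1, c2=0)
macro 8: S0 reads c2=0 → after 1×micro: 47229/256; S1 reads c0=15743/128 → after 2×micro: 0; S2 reads c0=15743/128 → after 3×micro: 2 ⇒ (c0=47229/256, c1=0, c2=2)
macro 9: S0 reads c2=2 → after 1×micro: 143735/512; S1 reads c0=47229/256 → after 2×micro: 1; S2 reads c0=47229/256 → after 3×micro: 0 ⇒ (c0=143735/512, c1=1, c2=0)

c1 at macro-step 8 = 0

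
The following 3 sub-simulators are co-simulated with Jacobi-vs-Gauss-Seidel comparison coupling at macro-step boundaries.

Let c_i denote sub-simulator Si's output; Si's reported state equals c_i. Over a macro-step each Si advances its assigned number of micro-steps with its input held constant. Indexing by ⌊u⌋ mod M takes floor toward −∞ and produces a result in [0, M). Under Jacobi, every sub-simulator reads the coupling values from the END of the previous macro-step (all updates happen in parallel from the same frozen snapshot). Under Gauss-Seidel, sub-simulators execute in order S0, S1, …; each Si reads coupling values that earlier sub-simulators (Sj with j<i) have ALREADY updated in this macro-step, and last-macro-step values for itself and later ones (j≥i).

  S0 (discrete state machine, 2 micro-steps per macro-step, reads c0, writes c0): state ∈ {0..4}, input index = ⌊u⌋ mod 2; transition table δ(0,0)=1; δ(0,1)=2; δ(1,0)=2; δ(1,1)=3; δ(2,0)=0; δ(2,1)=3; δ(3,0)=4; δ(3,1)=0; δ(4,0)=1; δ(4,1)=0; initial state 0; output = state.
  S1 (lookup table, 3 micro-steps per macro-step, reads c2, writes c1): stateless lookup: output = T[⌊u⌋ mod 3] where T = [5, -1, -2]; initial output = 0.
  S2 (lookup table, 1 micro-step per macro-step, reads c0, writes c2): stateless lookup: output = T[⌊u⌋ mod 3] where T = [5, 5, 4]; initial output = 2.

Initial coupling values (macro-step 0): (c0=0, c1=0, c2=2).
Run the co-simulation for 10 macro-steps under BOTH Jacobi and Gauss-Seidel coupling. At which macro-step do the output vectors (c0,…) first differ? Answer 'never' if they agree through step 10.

first divergence at macro-step: 1

[Jacobi] macro 1: S0 reads c0=0 → after 2×micro: 2; S1 reads c2=2 → after 3×micro: -2; S2 reads c0=0 → after 1×micro: 5 ⇒ (c0=2, c1=-2, c2=5)
[Jacobi] macro 2: S0 reads c0=2 → after 2×micro: 1; S1 reads c2=5 → after 3×micro: -2; S2 reads c0=2 → after 1×micro: 4 ⇒ (c0=1, c1=-2, c2=4)
[Jacobi] macro 3: S0 reads c0=1 → after 2×micro: 0; S1 reads c2=4 → after 3×micro: -1; S2 reads c0=1 → after 1×micro: 5 ⇒ (c0=0, c1=-1, c2=5)
[Jacobi] macro 4: S0 reads c0=0 → after 2×micro: 2; S1 reads c2=5 → after 3×micro: -2; S2 reads c0=0 → after 1×micro: 5 ⇒ (c0=2, c1=-2, c2=5)
[Jacobi] macro 5: S0 reads c0=2 → after 2×micro: 1; S1 reads c2=5 → after 3×micro: -2; S2 reads c0=2 → after 1×micro: 4 ⇒ (c0=1, c1=-2, c2=4)
[Jacobi] macro 6: S0 reads c0=1 → after 2×micro: 0; S1 reads c2=4 → after 3×micro: -1; S2 reads c0=1 → after 1×micro: 5 ⇒ (c0=0, c1=-1, c2=5)
[Jacobi] macro 7: S0 reads c0=0 → after 2×micro: 2; S1 reads c2=5 → after 3×micro: -2; S2 reads c0=0 → after 1×micro: 5 ⇒ (c0=2, c1=-2, c2=5)
[Jacobi] macro 8: S0 reads c0=2 → after 2×micro: 1; S1 reads c2=5 → after 3×micro: -2; S2 reads c0=2 → after 1×micro: 4 ⇒ (c0=1, c1=-2, c2=4)
[Jacobi] macro 9: S0 reads c0=1 → after 2×micro: 0; S1 reads c2=4 → after 3×micro: -1; S2 reads c0=1 → after 1×micro: 5 ⇒ (c0=0, c1=-1, c2=5)
[Jacobi] macro 10: S0 reads c0=0 → after 2×micro: 2; S1 reads c2=5 → after 3×micro: -2; S2 reads c0=0 → after 1×micro: 5 ⇒ (c0=2, c1=-2, c2=5)
[Gauss-Seidel] macro 1: S0 reads c0=0 → after 2×micro: 2; S1 reads c2=2 → after 3×micro: -2; S2 reads c0=2 → after 1×micro: 4 ⇒ (c0=2, c1=-2, c2=4)
[Gauss-Seidel] macro 2: S0 reads c0=2 → after 2×micro: 1; S1 reads c2=4 → after 3×micro: -1; S2 reads c0=1 → after 1×micro: 5 ⇒ (c0=1, c1=-1, c2=5)
[Gauss-Seidel] macro 3: S0 reads c0=1 → after 2×micro: 0; S1 reads c2=5 → after 3×micro: -2; S2 reads c0=0 → after 1×micro: 5 ⇒ (c0=0, c1=-2, c2=5)
[Gauss-Seidel] macro 4: S0 reads c0=0 → after 2×micro: 2; S1 reads c2=5 → after 3×micro: -2; S2 reads c0=2 → after 1×micro: 4 ⇒ (c0=2, c1=-2, c2=4)
[Gauss-Seidel] macro 5: S0 reads c0=2 → after 2×micro: 1; S1 reads c2=4 → after 3×micro: -1; S2 reads c0=1 → after 1×micro: 5 ⇒ (c0=1, c1=-1, c2=5)
[Gauss-Seidel] macro 6: S0 reads c0=1 → after 2×micro: 0; S1 reads c2=5 → after 3×micro: -2; S2 reads c0=0 → after 1×micro: 5 ⇒ (c0=0, c1=-2, c2=5)
[Gauss-Seidel] macro 7: S0 reads c0=0 → after 2×micro: 2; S1 reads c2=5 → after 3×micro: -2; S2 reads c0=2 → after 1×micro: 4 ⇒ (c0=2, c1=-2, c2=4)
[Gauss-Seidel] macro 8: S0 reads c0=2 → after 2×micro: 1; S1 reads c2=4 → after 3×micro: -1; S2 reads c0=1 → after 1×micro: 5 ⇒ (c0=1, c1=-1, c2=5)
[Gauss-Seidel] macro 9: S0 reads c0=1 → after 2×micro: 0; S1 reads c2=5 → after 3×micro: -2; S2 reads c0=0 → after 1×micro: 5 ⇒ (c0=0, c1=-2, c2=5)
[Gauss-Seidel] macro 10: S0 reads c0=0 → after 2×micro: 2; S1 reads c2=5 → after 3×micro: -2; S2 reads c0=2 → after 1×micro: 4 ⇒ (c0=2, c1=-2, c2=4)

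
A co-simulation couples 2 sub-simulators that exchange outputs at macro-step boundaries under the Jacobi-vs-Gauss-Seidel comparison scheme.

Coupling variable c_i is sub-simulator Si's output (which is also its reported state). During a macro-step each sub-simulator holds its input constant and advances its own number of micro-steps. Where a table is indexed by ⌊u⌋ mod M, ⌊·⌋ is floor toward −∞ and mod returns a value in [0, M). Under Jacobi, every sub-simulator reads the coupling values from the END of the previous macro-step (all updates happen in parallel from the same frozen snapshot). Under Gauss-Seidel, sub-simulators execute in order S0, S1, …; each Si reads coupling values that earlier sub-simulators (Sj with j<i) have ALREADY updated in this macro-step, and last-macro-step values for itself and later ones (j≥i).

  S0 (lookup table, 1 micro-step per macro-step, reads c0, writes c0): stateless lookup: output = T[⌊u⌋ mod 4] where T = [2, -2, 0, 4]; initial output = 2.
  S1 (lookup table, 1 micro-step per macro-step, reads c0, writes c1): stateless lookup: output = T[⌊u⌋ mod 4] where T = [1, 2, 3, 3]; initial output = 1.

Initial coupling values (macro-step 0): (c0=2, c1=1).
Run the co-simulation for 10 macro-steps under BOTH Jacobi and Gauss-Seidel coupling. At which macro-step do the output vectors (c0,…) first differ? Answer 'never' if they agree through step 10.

[Jacobi] macro 1: S0 reads c0=2 → after 1×micro: 0; S1 reads c0=2 → after 1×micro: 3 ⇒ (c0=0, c1=3)
[Jacobi] macro 2: S0 reads c0=0 → after 1×micro: 2; S1 reads c0=0 → after 1×micro: 1 ⇒ (c0=2, c1=1)
[Jacobi] macro 3: S0 reads c0=2 → after 1×micro: 0; S1 reads c0=2 → after 1×micro: 3 ⇒ (c0=0, c1=3)
[Jacobi] macro 4: S0 reads c0=0 → after 1×micro: 2; S1 reads c0=0 → after 1×micro: 1 ⇒ (c0=2, c1=1)
[Jacobi] macro 5: S0 reads c0=2 → after 1×micro: 0; S1 reads c0=2 → after 1×micro: 3 ⇒ (c0=0, c1=3)
[Jacobi] macro 6: S0 reads c0=0 → after 1×micro: 2; S1 reads c0=0 → after 1×micro: 1 ⇒ (c0=2, c1=1)
[Jacobi] macro 7: S0 reads c0=2 → after 1×micro: 0; S1 reads c0=2 → after 1×micro: 3 ⇒ (c0=0, c1=3)
[Jacobi] macro 8: S0 reads c0=0 → after 1×micro: 2; S1 reads c0=0 → after 1×micro: 1 ⇒ (c0=2, c1=1)
[Jacobi] macro 9: S0 reads c0=2 → after 1×micro: 0; S1 reads c0=2 → after 1×micro: 3 ⇒ (c0=0, c1=3)
[Jacobi] macro 10: S0 reads c0=0 → after 1×micro: 2; S1 reads c0=0 → after 1×micro: 1 ⇒ (c0=2, c1=1)
[Gauss-Seidel] macro 1: S0 reads c0=2 → after 1×micro: 0; S1 reads c0=0 → after 1×micro: 1 ⇒ (c0=0, c1=1)
[Gauss-Seidel] macro 2: S0 reads c0=0 → after 1×micro: 2; S1 reads c0=2 → after 1×micro: 3 ⇒ (c0=2, c1=3)
[Gauss-Seidel] macro 3: S0 reads c0=2 → after 1×micro: 0; S1 reads c0=0 → after 1×micro: 1 ⇒ (c0=0, c1=1)
[Gauss-Seidel] macro 4: S0 reads c0=0 → after 1×micro: 2; S1 reads c0=2 → after 1×micro: 3 ⇒ (c0=2, c1=3)
[Gauss-Seidel] macro 5: S0 reads c0=2 → after 1×micro: 0; S1 reads c0=0 → after 1×micro: 1 ⇒ (c0=0, c1=1)
[Gauss-Seidel] macro 6: S0 reads c0=0 → after 1×micro: 2; S1 reads c0=2 → after 1×micro: 3 ⇒ (c0=2, c1=3)
[Gauss-Seidel] macro 7: S0 reads c0=2 → after 1×micro: 0; S1 reads c0=0 → after 1×micro: 1 ⇒ (c0=0, c1=1)
[Gauss-Seidel] macro 8: S0 reads c0=0 → after 1×micro: 2; S1 reads c0=2 → after 1×micro: 3 ⇒ (c0=2, c1=3)
[Gauss-Seidel] macro 9: S0 reads c0=2 → after 1×micro: 0; S1 reads c0=0 → after 1×micro: 1 ⇒ (c0=0, c1=1)
[Gauss-Seidel] macro 10: S0 reads c0=0 → after 1×micro: 2; S1 reads c0=2 → after 1×micro: 3 ⇒ (c0=2, c1=3)

first divergence at macro-step: 1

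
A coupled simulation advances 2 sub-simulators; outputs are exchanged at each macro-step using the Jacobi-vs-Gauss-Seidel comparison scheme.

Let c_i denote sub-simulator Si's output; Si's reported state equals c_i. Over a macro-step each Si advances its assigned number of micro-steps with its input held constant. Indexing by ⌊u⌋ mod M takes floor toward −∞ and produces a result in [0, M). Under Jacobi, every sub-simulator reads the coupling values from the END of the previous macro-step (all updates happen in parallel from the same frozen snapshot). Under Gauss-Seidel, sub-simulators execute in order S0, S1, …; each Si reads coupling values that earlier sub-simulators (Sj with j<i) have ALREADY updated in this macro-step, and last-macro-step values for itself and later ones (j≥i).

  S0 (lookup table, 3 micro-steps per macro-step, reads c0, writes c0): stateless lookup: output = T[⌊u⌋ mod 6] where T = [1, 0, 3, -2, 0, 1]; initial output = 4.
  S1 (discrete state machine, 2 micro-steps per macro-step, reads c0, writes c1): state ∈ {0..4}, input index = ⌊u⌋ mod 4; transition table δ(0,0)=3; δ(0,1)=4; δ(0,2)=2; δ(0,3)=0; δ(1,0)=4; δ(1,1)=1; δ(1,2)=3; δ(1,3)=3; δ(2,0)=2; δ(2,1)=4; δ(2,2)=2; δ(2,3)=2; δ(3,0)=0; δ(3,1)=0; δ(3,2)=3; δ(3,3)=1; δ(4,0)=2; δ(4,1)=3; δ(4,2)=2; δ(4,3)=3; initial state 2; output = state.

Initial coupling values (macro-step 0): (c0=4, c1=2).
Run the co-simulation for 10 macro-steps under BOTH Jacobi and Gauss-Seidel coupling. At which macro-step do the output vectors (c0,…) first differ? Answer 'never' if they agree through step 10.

first divergence at macro-step: 2

[Jacobi] macro 1: S0 reads c0=4 → after 3×micro: 0; S1 reads c0=4 → after 2×micro: 2 ⇒ (c0=0, c1=2)
[Jacobi] macro 2: S0 reads c0=0 → after 3×micro: 1; S1 reads c0=0 → after 2×micro: 2 ⇒ (c0=1, c1=2)
[Jacobi] macro 3: S0 reads c0=1 → after 3×micro: 0; S1 reads c0=1 → after 2×micro: 3 ⇒ (c0=0, c1=3)
[Jacobi] macro 4: S0 reads c0=0 → after 3×micro: 1; S1 reads c0=0 → after 2×micro: 3 ⇒ (c0=1, c1=3)
[Jacobi] macro 5: S0 reads c0=1 → after 3×micro: 0; S1 reads c0=1 → after 2×micro: 4 ⇒ (c0=0, c1=4)
[Jacobi] macro 6: S0 reads c0=0 → after 3×micro: 1; S1 reads c0=0 → after 2×micro: 2 ⇒ (c0=1, c1=2)
[Jacobi] macro 7: S0 reads c0=1 → after 3×micro: 0; S1 reads c0=1 → after 2×micro: 3 ⇒ (c0=0, c1=3)
[Jacobi] macro 8: S0 reads c0=0 → after 3×micro: 1; S1 reads c0=0 → after 2×micro: 3 ⇒ (c0=1, c1=3)
[Jacobi] macro 9: S0 reads c0=1 → after 3×micro: 0; S1 reads c0=1 → after 2×micro: 4 ⇒ (c0=0, c1=4)
[Jacobi] macro 10: S0 reads c0=0 → after 3×micro: 1; S1 reads c0=0 → after 2×micro: 2 ⇒ (c0=1, c1=2)
[Gauss-Seidel] macro 1: S0 reads c0=4 → after 3×micro: 0; S1 reads c0=0 → after 2×micro: 2 ⇒ (c0=0, c1=2)
[Gauss-Seidel] macro 2: S0 reads c0=0 → after 3×micro: 1; S1 reads c0=1 → after 2×micro: 3 ⇒ (c0=1, c1=3)
[Gauss-Seidel] macro 3: S0 reads c0=1 → after 3×micro: 0; S1 reads c0=0 → after 2×micro: 3 ⇒ (c0=0, c1=3)
[Gauss-Seidel] macro 4: S0 reads c0=0 → after 3×micro: 1; S1 reads c0=1 → after 2×micro: 4 ⇒ (c0=1, c1=4)
[Gauss-Seidel] macro 5: S0 reads c0=1 → after 3×micro: 0; S1 reads c0=0 → after 2×micro: 2 ⇒ (c0=0, c1=2)
[Gauss-Seidel] macro 6: S0 reads c0=0 → after 3×micro: 1; S1 reads c0=1 → after 2×micro: 3 ⇒ (c0=1, c1=3)
[Gauss-Seidel] macro 7: S0 reads c0=1 → after 3×micro: 0; S1 reads c0=0 → after 2×micro: 3 ⇒ (c0=0, c1=3)
[Gauss-Seidel] macro 8: S0 reads c0=0 → after 3×micro: 1; S1 reads c0=1 → after 2×micro: 4 ⇒ (c0=1, c1=4)
[Gauss-Seidel] macro 9: S0 reads c0=1 → after 3×micro: 0; S1 reads c0=0 → after 2×micro: 2 ⇒ (c0=0, c1=2)
[Gauss-Seidel] macro 10: S0 reads c0=0 → after 3×micro: 1; S1 reads c0=1 → after 2×micro: 3 ⇒ (c0=1, c1=3)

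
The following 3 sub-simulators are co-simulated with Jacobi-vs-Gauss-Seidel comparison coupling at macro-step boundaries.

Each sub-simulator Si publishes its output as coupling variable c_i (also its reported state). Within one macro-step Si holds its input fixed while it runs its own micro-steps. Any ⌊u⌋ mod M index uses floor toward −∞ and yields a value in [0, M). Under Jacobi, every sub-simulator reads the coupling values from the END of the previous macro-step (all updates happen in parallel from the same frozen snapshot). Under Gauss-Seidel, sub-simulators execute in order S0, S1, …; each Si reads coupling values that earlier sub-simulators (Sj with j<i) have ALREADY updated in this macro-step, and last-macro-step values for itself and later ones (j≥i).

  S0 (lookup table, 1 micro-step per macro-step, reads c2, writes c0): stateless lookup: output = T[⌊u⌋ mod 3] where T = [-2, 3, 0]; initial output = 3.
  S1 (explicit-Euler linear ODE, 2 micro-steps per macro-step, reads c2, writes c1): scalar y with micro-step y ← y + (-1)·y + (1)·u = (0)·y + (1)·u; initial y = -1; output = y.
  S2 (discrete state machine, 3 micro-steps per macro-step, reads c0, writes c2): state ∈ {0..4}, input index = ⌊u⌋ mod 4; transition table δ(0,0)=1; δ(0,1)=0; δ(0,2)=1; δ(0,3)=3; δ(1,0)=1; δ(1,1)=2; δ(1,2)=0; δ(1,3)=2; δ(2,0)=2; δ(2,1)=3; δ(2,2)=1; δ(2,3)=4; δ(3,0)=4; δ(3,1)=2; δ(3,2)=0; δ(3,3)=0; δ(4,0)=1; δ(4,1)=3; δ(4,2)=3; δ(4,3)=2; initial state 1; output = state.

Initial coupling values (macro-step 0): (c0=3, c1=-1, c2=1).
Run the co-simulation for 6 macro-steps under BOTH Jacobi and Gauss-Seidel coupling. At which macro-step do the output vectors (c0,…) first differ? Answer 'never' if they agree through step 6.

[Jacobi] macro 1: S0 reads c2=1 → after 1×micro: 3; S1 reads c2=1 → after 2×micro: 1; S2 reads c0=3 → after 3×micro: 2 ⇒ (c0=3, c1=1, c2=2)
[Jacobi] macro 2: S0 reads c2=2 → after 1×micro: 0; S1 reads c2=2 → after 2×micro: 2; S2 reads c0=3 → after 3×micro: 4 ⇒ (c0=0, c1=2, c2=4)
[Jacobi] macro 3: S0 reads c2=4 → after 1×micro: 3; S1 reads c2=4 → after 2×micro: 4; S2 reads c0=0 → after 3×micro: 1 ⇒ (c0=3, c1=4, c2=1)
[Jacobi] macro 4: S0 reads c2=1 → after 1×micro: 3; S1 reads c2=1 → after 2×micro: 1; S2 reads c0=3 → after 3×micro: 2 ⇒ (c0=3, c1=1, c2=2)
[Jacobi] macro 5: S0 reads c2=2 → after 1×micro: 0; S1 reads c2=2 → after 2×micro: 2; S2 reads c0=3 → after 3×micro: 4 ⇒ (c0=0, c1=2, c2=4)
[Jacobi] macro 6: S0 reads c2=4 → after 1×micro: 3; S1 reads c2=4 → after 2×micro: 4; S2 reads c0=0 → after 3×micro: 1 ⇒ (c0=3, c1=4, c2=1)
[Gauss-Seidel] macro 1: S0 reads c2=1 → after 1×micro: 3; S1 reads c2=1 → after 2×micro: 1; S2 reads c0=3 → after 3×micro: 2 ⇒ (c0=3, c1=1, c2=2)
[Gauss-Seidel] macro 2: S0 reads c2=2 → after 1×micro: 0; S1 reads c2=2 → after 2×micro: 2; S2 reads c0=0 → after 3×micro: 2 ⇒ (c0=0, c1=2, c2=2)
[Gauss-Seidel] macro 3: S0 reads c2=2 → after 1×micro: 0; S1 reads c2=2 → after 2×micro: 2; S2 reads c0=0 → after 3×micro: 2 ⇒ (c0=0, c1=2, c2=2)
[Gauss-Seidel] macro 4: S0 reads c2=2 → after 1×micro: 0; S1 reads c2=2 → after 2×micro: 2; S2 reads c0=0 → after 3×micro: 2 ⇒ (c0=0, c1=2, c2=2)
[Gauss-Seidel] macro 5: S0 reads c2=2 → after 1×micro: 0; S1 reads c2=2 → after 2×micro: 2; S2 reads c0=0 → after 3×micro: 2 ⇒ (c0=0, c1=2, c2=2)
[Gauss-Seidel] macro 6: S0 reads c2=2 → after 1×micro: 0; S1 reads c2=2 → after 2×micro: 2; S2 reads c0=0 → after 3×micro: 2 ⇒ (c0=0, c1=2, c2=2)

first divergence at macro-step: 2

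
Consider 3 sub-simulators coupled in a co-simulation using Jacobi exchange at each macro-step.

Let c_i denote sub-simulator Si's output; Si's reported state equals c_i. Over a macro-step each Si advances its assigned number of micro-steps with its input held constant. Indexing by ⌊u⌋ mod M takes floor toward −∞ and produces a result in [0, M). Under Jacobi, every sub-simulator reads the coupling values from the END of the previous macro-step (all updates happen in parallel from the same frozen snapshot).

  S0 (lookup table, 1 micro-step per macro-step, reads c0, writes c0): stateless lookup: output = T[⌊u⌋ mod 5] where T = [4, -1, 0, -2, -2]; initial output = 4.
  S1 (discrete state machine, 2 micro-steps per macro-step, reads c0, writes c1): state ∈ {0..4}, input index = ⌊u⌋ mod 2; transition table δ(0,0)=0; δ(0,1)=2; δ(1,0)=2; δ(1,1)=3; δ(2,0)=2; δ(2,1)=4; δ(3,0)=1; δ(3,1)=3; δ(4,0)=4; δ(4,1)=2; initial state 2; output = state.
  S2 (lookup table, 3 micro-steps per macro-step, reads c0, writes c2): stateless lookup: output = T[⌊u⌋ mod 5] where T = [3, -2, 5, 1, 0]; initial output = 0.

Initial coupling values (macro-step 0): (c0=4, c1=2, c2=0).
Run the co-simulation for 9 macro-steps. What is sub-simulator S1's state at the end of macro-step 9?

S1 state at macro-step 9 = 2

macro 1: S0 reads c0=4 → after 1×micro: -2; S1 reads c0=4 → after 2×micro: 2; S2 reads c0=4 → after 3×micro: 0 ⇒ (c0=-2, c1=2, c2=0)
macro 2: S0 reads c0=-2 → after 1×micro: -2; S1 reads c0=-2 → after 2×micro: 2; S2 reads c0=-2 → after 3×micro: 1 ⇒ (c0=-2, c1=2, c2=1)
macro 3: S0 reads c0=-2 → after 1×micro: -2; S1 reads c0=-2 → after 2×micro: 2; S2 reads c0=-2 → after 3×micro: 1 ⇒ (c0=-2, c1=2, c2=1)
macro 4: S0 reads c0=-2 → after 1×micro: -2; S1 reads c0=-2 → after 2×micro: 2; S2 reads c0=-2 → after 3×micro: 1 ⇒ (c0=-2, c1=2, c2=1)
macro 5: S0 reads c0=-2 → after 1×micro: -2; S1 reads c0=-2 → after 2×micro: 2; S2 reads c0=-2 → after 3×micro: 1 ⇒ (c0=-2, c1=2, c2=1)
macro 6: S0 reads c0=-2 → after 1×micro: -2; S1 reads c0=-2 → after 2×micro: 2; S2 reads c0=-2 → after 3×micro: 1 ⇒ (c0=-2, c1=2, c2=1)
macro 7: S0 reads c0=-2 → after 1×micro: -2; S1 reads c0=-2 → after 2×micro: 2; S2 reads c0=-2 → after 3×micro: 1 ⇒ (c0=-2, c1=2, c2=1)
macro 8: S0 reads c0=-2 → after 1×micro: -2; S1 reads c0=-2 → after 2×micro: 2; S2 reads c0=-2 → after 3×micro: 1 ⇒ (c0=-2, c1=2, c2=1)
macro 9: S0 reads c0=-2 → after 1×micro: -2; S1 reads c0=-2 → after 2×micro: 2; S2 reads c0=-2 → after 3×micro: 1 ⇒ (c0=-2, c1=2, c2=1)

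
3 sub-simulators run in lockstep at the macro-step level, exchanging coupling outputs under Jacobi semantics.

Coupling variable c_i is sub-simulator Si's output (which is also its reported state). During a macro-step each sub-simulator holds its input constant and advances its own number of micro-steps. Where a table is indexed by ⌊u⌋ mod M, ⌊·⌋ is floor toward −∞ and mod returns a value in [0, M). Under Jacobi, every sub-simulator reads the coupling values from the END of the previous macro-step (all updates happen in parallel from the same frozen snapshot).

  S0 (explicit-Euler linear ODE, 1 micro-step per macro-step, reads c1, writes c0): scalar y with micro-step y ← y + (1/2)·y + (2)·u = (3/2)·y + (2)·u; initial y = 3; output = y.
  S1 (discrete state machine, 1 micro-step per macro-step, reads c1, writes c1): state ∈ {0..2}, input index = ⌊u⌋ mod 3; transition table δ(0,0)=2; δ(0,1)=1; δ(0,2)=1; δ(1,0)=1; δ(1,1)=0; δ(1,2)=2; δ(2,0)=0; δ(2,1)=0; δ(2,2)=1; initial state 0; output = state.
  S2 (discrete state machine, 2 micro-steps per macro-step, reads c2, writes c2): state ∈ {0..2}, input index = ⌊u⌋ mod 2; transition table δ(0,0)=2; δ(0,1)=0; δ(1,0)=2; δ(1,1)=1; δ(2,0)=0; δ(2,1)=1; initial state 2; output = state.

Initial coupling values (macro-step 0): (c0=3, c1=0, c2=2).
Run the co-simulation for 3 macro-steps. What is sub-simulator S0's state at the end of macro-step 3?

macro 1: S0 reads c1=0 → after 1×micro: 9/2; S1 reads c1=0 → after 1×micro: 2; S2 reads c2=2 → after 2×micro: 2 ⇒ (c0=9/2, c1=2, c2=2)
macro 2: S0 reads c1=2 → after 1×micro: 43/4; S1 reads c1=2 → after 1×micro: 1; S2 reads c2=2 → after 2×micro: 2 ⇒ (c0=43/4, c1=1, c2=2)
macro 3: S0 reads c1=1 → after 1×micro: 145/8; S1 reads c1=1 → after 1×micro: 0; S2 reads c2=2 → after 2×micro: 2 ⇒ (c0=145/8, c1=0, c2=2)

S0 state at macro-step 3 = 145/8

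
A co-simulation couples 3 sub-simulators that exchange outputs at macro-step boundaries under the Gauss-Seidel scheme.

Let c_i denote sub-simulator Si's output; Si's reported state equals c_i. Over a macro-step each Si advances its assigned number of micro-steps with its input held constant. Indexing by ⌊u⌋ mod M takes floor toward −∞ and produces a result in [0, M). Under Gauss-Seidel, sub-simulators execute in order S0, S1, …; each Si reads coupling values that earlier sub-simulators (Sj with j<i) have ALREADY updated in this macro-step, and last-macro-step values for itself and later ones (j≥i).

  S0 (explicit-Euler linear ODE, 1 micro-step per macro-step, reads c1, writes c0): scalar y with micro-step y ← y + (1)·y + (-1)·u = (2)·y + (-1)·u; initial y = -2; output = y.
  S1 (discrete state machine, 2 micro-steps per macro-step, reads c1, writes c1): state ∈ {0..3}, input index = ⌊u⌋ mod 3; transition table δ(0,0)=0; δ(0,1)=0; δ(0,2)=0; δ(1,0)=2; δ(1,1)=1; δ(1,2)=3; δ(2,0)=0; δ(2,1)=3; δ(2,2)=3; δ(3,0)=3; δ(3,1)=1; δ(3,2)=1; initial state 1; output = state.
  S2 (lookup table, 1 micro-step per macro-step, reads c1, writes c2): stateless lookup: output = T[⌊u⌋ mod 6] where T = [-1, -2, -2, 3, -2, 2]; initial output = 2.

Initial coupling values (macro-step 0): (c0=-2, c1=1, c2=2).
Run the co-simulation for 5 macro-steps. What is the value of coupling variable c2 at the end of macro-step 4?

c2 at macro-step 4 = -2

macro 1: S0 reads c1=1 → after 1×micro: -5; S1 reads c1=1 → after 2×micro: 1; S2 reads c1=1 → after 1×micro: -2 ⇒ (c0=-5, c1=1, c2=-2)
macro 2: S0 reads c1=1 → after 1×micro: -11; S1 reads c1=1 → after 2×micro: 1; S2 reads c1=1 → after 1×micro: -2 ⇒ (c0=-11, c1=1, c2=-2)
macro 3: S0 reads c1=1 → after 1×micro: -23; S1 reads c1=1 → after 2×micro: 1; S2 reads c1=1 → after 1×micro: -2 ⇒ (c0=-23, c1=1, c2=-2)
macro 4: S0 reads c1=1 → after 1×micro: -47; S1 reads c1=1 → after 2×micro: 1; S2 reads c1=1 → after 1×micro: -2 ⇒ (c0=-47, c1=1, c2=-2)
macro 5: S0 reads c1=1 → after 1×micro: -95; S1 reads c1=1 → after 2×micro: 1; S2 reads c1=1 → after 1×micro: -2 ⇒ (c0=-95, c1=1, c2=-2)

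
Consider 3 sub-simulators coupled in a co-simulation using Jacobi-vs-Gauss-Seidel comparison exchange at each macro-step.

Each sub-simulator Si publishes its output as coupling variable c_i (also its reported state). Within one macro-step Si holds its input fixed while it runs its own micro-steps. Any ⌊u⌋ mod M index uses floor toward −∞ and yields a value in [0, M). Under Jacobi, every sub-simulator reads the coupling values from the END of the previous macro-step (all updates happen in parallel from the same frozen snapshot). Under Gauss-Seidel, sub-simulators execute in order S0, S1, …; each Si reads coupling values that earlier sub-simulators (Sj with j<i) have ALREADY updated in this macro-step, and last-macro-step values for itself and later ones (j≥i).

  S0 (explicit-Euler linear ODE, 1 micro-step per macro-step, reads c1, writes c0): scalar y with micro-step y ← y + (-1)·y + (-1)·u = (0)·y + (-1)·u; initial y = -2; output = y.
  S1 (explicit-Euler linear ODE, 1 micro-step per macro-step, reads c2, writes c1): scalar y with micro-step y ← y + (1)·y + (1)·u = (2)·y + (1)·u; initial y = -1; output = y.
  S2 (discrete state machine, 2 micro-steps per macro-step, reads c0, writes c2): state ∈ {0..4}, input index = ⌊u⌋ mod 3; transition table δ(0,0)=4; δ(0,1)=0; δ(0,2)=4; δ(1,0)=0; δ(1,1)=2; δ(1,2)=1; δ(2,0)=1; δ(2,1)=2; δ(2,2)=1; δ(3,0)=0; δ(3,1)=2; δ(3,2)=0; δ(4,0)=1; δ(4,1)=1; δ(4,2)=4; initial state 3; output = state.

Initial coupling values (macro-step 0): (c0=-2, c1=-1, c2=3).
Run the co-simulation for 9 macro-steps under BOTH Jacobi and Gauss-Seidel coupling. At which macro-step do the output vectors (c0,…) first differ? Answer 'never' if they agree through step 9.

first divergence at macro-step: 2

[Jacobi] macro 1: S0 reads c1=-1 → after 1×micro: 1; S1 reads c2=3 → after 1×micro: 1; S2 reads c0=-2 → after 2×micro: 2 ⇒ (c0=1, c1=1, c2=2)
[Jacobi] macro 2: S0 reads c1=1 → after 1×micro: -1; S1 reads c2=2 → after 1×micro: 4; S2 reads c0=1 → after 2×micro: 2 ⇒ (c0=-1, c1=4, c2=2)
[Jacobi] macro 3: S0 reads c1=4 → after 1×micro: -4; S1 reads c2=2 → after 1×micro: 10; S2 reads c0=-1 → after 2×micro: 1 ⇒ (c0=-4, c1=10, c2=1)
[Jacobi] macro 4: S0 reads c1=10 → after 1×micro: -10; S1 reads c2=1 → after 1×micro: 21; S2 reads c0=-4 → after 2×micro: 1 ⇒ (c0=-10, c1=21, c2=1)
[Jacobi] macro 5: S0 reads c1=21 → after 1×micro: -21; S1 reads c2=1 → after 1×micro: 43; S2 reads c0=-10 → after 2×micro: 1 ⇒ (c0=-21, c1=43, c2=1)
[Jacobi] macro 6: S0 reads c1=43 → after 1×micro: -43; S1 reads c2=1 → after 1×micro: 87; S2 reads c0=-21 → after 2×micro: 4 ⇒ (c0=-43, c1=87, c2=4)
[Jacobi] macro 7: S0 reads c1=87 → after 1×micro: -87; S1 reads c2=4 → after 1×micro: 178; S2 reads c0=-43 → after 2×micro: 4 ⇒ (c0=-87, c1=178, c2=4)
[Jacobi] macro 8: S0 reads c1=178 → after 1×micro: -178; S1 reads c2=4 → after 1×micro: 360; S2 reads c0=-87 → after 2×micro: 0 ⇒ (c0=-178, c1=360, c2=0)
[Jacobi] macro 9: S0 reads c1=360 → after 1×micro: -360; S1 reads c2=0 → after 1×micro: 720; S2 reads c0=-178 → after 2×micro: 4 ⇒ (c0=-360, c1=720, c2=4)
[Gauss-Seidel] macro 1: S0 reads c1=-1 → after 1×micro: 1; S1 reads c2=3 → after 1×micro: 1; S2 reads c0=1 → after 2×micro: 2 ⇒ (c0=1, c1=1, c2=2)
[Gauss-Seidel] macro 2: S0 reads c1=1 → after 1×micro: -1; S1 reads c2=2 → after 1×micro: 4; S2 reads c0=-1 → after 2×micro: 1 ⇒ (c0=-1, c1=4, c2=1)
[Gauss-Seidel] macro 3: S0 reads c1=4 → after 1×micro: -4; S1 reads c2=1 → after 1×micro: 9; S2 reads c0=-4 → after 2×micro: 1 ⇒ (c0=-4, c1=9, c2=1)
[Gauss-Seidel] macro 4: S0 reads c1=9 → after 1×micro: -9; S1 reads c2=1 → after 1×micro: 19; S2 reads c0=-9 → after 2×micro: 4 ⇒ (c0=-9, c1=19, c2=4)
[Gauss-Seidel] macro 5: S0 reads c1=19 → after 1×micro: -19; S1 reads c2=4 → after 1×micro: 42; S2 reads c0=-19 → after 2×micro: 4 ⇒ (c0=-19, c1=42, c2=4)
[Gauss-Seidel] macro 6: S0 reads c1=42 → after 1×micro: -42; S1 reads c2=4 → after 1×micro: 88; S2 reads c0=-42 → after 2×micro: 0 ⇒ (c0=-42, c1=88, c2=0)
[Gauss-Seidel] macro 7: S0 reads c1=88 → after 1×micro: -88; S1 reads c2=0 → after 1×micro: 176; S2 reads c0=-88 → after 2×micro: 4 ⇒ (c0=-88, c1=176, c2=4)
[Gauss-Seidel] macro 8: S0 reads c1=176 → after 1×micro: -176; S1 reads c2=4 → after 1×micro: 356; S2 reads c0=-176 → after 2×micro: 2 ⇒ (c0=-176, c1=356, c2=2)
[Gauss-Seidel] macro 9: S0 reads c1=356 → after 1×micro: -356; S1 reads c2=2 → after 1×micro: 714; S2 reads c0=-356 → after 2×micro: 2 ⇒ (c0=-356, c1=714, c2=2)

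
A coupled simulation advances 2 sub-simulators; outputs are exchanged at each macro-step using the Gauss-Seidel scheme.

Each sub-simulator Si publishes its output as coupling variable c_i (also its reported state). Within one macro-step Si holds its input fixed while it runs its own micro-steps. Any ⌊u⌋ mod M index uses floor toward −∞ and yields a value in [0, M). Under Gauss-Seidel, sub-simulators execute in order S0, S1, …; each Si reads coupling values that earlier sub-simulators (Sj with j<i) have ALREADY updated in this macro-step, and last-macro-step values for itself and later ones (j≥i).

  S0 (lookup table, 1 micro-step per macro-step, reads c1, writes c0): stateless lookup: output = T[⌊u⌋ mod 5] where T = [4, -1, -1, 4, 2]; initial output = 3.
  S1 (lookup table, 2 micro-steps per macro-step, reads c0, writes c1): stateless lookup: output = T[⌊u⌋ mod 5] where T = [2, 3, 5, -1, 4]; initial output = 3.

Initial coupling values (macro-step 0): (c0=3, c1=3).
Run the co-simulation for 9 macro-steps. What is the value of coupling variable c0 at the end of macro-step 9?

macro 1: S0 reads c1=3 → after 1×micro: 4; S1 reads c0=4 → after 2×micro: 4 ⇒ (c0=4, c1=4)
macro 2: S0 reads c1=4 → after 1×micro: 2; S1 reads c0=2 → after 2×micro: 5 ⇒ (c0=2, c1=5)
macro 3: S0 reads c1=5 → after 1×micro: 4; S1 reads c0=4 → after 2×micro: 4 ⇒ (c0=4, c1=4)
macro 4: S0 reads c1=4 → after 1×micro: 2; S1 reads c0=2 → after 2×micro: 5 ⇒ (c0=2, c1=5)
macro 5: S0 reads c1=5 → after 1×micro: 4; S1 reads c0=4 → after 2×micro: 4 ⇒ (c0=4, c1=4)
macro 6: S0 reads c1=4 → after 1×micro: 2; S1 reads c0=2 → after 2×micro: 5 ⇒ (c0=2, c1=5)
macro 7: S0 reads c1=5 → after 1×micro: 4; S1 reads c0=4 → after 2×micro: 4 ⇒ (c0=4, c1=4)
macro 8: S0 reads c1=4 → after 1×micro: 2; S1 reads c0=2 → after 2×micro: 5 ⇒ (c0=2, c1=5)
macro 9: S0 reads c1=5 → after 1×micro: 4; S1 reads c0=4 → after 2×micro: 4 ⇒ (c0=4, c1=4)

c0 at macro-step 9 = 4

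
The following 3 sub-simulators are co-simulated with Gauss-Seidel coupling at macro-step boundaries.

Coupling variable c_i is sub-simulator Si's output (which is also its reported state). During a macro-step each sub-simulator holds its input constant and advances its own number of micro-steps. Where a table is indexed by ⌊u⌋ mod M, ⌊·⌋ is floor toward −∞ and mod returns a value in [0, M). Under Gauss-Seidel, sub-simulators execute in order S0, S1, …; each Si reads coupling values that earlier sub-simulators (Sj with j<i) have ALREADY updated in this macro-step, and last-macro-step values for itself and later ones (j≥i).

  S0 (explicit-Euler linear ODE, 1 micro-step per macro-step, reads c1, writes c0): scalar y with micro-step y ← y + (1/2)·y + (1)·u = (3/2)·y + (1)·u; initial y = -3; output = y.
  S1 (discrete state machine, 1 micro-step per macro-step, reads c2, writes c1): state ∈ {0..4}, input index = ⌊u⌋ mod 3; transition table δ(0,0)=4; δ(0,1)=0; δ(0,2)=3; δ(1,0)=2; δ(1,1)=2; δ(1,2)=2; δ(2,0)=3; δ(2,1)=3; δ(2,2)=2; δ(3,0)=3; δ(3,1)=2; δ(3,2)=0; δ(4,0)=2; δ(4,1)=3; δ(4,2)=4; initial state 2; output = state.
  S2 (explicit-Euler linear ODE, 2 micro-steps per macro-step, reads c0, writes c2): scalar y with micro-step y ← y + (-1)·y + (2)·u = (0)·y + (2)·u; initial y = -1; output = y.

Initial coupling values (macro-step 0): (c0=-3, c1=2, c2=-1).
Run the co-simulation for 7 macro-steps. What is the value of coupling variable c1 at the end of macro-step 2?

macro 1: S0 reads c1=2 → after 1×micro: -5/2; S1 reads c2=-1 → after 1×micro: 2; S2 reads c0=-5/2 → after 2×micro: -5 ⇒ (c0=-5/2, c1=2, c2=-5)
macro 2: S0 reads c1=2 → after 1×micro: -7/4; S1 reads c2=-5 → after 1×micro: 3; S2 reads c0=-7/4 → after 2×micro: -7/2 ⇒ (c0=-7/4, c1=3, c2=-7/2)
macro 3: S0 reads c1=3 → after 1×micro: 3/8; S1 reads c2=-7/2 → after 1×micro: 0; S2 reads c0=3/8 → after 2×micro: 3/4 ⇒ (c0=3/8, c1=0, c2=3/4)
macro 4: S0 reads c1=0 → after 1×micro: 9/16; S1 reads c2=3/4 → after 1×micro: 4; S2 reads c0=9/16 → after 2×micro: 9/8 ⇒ (c0=9/16, c1=4, c2=9/8)
macro 5: S0 reads c1=4 → after 1×micro: 155/32; S1 reads c2=9/8 → after 1×micro: 3; S2 reads c0=155/32 → after 2×micro: 155/16 ⇒ (c0=155/32, c1=3, c2=155/16)
macro 6: S0 reads c1=3 → after 1×micro: 657/64; S1 reads c2=155/16 → after 1×micro: 3; S2 reads c0=657/64 → after 2×micro: 657/32 ⇒ (c0=657/64, c1=3, c2=657/32)
macro 7: S0 reads c1=3 → after 1×micro: 2355/128; S1 reads c2=657/32 → after 1×micro: 0; S2 reads c0=2355/128 → after 2×micro: 2355/64 ⇒ (c0=2355/128, c1=0, c2=2355/64)

c1 at macro-step 2 = 3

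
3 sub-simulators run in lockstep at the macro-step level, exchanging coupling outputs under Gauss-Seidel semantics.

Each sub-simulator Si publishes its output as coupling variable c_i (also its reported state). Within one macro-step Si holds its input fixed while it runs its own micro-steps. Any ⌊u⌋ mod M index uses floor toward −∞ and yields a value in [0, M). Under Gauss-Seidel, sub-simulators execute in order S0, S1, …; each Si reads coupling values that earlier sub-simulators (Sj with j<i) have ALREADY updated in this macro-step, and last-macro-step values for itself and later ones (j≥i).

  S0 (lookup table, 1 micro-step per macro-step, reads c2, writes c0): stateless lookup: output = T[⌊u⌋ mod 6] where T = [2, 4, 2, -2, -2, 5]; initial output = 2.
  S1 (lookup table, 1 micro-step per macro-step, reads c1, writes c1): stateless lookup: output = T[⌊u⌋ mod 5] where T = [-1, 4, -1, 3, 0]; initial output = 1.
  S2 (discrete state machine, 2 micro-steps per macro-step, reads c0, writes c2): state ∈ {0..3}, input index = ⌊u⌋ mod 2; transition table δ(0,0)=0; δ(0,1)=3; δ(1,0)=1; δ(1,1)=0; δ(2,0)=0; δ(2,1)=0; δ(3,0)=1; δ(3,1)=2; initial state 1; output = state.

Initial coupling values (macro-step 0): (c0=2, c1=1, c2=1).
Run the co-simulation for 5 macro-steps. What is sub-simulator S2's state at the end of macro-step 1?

S2 state at macro-step 1 = 1

macro 1: S0 reads c2=1 → after 1×micro: 4; S1 reads c1=1 → after 1×micro: 4; S2 reads c0=4 → after 2×micro: 1 ⇒ (c0=4, c1=4, c2=1)
macro 2: S0 reads c2=1 → after 1×micro: 4; S1 reads c1=4 → after 1×micro: 0; S2 reads c0=4 → after 2×micro: 1 ⇒ (c0=4, c1=0, c2=1)
macro 3: S0 reads c2=1 → after 1×micro: 4; S1 reads c1=0 → after 1×micro: -1; S2 reads c0=4 → after 2×micro: 1 ⇒ (c0=4, c1=-1, c2=1)
macro 4: S0 reads c2=1 → after 1×micro: 4; S1 reads c1=-1 → after 1×micro: 0; S2 reads c0=4 → after 2×micro: 1 ⇒ (c0=4, c1=0, c2=1)
macro 5: S0 reads c2=1 → after 1×micro: 4; S1 reads c1=0 → after 1×micro: -1; S2 reads c0=4 → after 2×micro: 1 ⇒ (c0=4, c1=-1, c2=1)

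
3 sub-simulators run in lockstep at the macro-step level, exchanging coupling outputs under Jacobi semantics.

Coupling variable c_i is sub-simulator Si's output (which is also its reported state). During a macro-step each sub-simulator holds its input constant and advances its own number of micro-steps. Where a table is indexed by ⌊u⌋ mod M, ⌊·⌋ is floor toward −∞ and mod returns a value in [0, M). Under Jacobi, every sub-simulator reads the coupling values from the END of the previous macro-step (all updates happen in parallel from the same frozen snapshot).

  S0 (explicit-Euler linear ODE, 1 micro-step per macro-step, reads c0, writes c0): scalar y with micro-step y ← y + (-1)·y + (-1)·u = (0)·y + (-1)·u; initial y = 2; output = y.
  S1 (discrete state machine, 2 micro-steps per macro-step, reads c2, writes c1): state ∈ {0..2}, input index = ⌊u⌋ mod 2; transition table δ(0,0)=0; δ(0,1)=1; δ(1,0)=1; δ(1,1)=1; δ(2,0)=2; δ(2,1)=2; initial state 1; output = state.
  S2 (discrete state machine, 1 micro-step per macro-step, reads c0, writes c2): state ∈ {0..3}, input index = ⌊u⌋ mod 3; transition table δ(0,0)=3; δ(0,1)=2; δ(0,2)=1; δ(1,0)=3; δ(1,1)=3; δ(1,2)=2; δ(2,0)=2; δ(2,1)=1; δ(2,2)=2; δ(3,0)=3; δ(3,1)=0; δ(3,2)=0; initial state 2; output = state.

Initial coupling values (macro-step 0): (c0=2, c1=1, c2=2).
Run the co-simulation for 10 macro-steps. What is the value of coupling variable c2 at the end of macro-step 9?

c2 at macro-step 9 = 2

macro 1: S0 reads c0=2 → after 1×micro: -2; S1 reads c2=2 → after 2×micro: 1; S2 reads c0=2 → after 1×micro: 2 ⇒ (c0=-2, c1=1, c2=2)
macro 2: S0 reads c0=-2 → after 1×micro: 2; S1 reads c2=2 → after 2×micro: 1; S2 reads c0=-2 → after 1×micro: 1 ⇒ (c0=2, c1=1, c2=1)
macro 3: S0 reads c0=2 → after 1×micro: -2; S1 reads c2=1 → after 2×micro: 1; S2 reads c0=2 → after 1×micro: 2 ⇒ (c0=-2, c1=1, c2=2)
macro 4: S0 reads c0=-2 → after 1×micro: 2; S1 reads c2=2 → after 2×micro: 1; S2 reads c0=-2 → after 1×micro: 1 ⇒ (c0=2, c1=1, c2=1)
macro 5: S0 reads c0=2 → after 1×micro: -2; S1 reads c2=1 → after 2×micro: 1; S2 reads c0=2 → after 1×micro: 2 ⇒ (c0=-2, c1=1, c2=2)
macro 6: S0 reads c0=-2 → after 1×micro: 2; S1 reads c2=2 → after 2×micro: 1; S2 reads c0=-2 → after 1×micro: 1 ⇒ (c0=2, c1=1, c2=1)
macro 7: S0 reads c0=2 → after 1×micro: -2; S1 reads c2=1 → after 2×micro: 1; S2 reads c0=2 → after 1×micro: 2 ⇒ (c0=-2, c1=1, c2=2)
macro 8: S0 reads c0=-2 → after 1×micro: 2; S1 reads c2=2 → after 2×micro: 1; S2 reads c0=-2 → after 1×micro: 1 ⇒ (c0=2, c1=1, c2=1)
macro 9: S0 reads c0=2 → after 1×micro: -2; S1 reads c2=1 → after 2×micro: 1; S2 reads c0=2 → after 1×micro: 2 ⇒ (c0=-2, c1=1, c2=2)
macro 10: S0 reads c0=-2 → after 1×micro: 2; S1 reads c2=2 → after 2×micro: 1; S2 reads c0=-2 → after 1×micro: 1 ⇒ (c0=2, c1=1, c2=1)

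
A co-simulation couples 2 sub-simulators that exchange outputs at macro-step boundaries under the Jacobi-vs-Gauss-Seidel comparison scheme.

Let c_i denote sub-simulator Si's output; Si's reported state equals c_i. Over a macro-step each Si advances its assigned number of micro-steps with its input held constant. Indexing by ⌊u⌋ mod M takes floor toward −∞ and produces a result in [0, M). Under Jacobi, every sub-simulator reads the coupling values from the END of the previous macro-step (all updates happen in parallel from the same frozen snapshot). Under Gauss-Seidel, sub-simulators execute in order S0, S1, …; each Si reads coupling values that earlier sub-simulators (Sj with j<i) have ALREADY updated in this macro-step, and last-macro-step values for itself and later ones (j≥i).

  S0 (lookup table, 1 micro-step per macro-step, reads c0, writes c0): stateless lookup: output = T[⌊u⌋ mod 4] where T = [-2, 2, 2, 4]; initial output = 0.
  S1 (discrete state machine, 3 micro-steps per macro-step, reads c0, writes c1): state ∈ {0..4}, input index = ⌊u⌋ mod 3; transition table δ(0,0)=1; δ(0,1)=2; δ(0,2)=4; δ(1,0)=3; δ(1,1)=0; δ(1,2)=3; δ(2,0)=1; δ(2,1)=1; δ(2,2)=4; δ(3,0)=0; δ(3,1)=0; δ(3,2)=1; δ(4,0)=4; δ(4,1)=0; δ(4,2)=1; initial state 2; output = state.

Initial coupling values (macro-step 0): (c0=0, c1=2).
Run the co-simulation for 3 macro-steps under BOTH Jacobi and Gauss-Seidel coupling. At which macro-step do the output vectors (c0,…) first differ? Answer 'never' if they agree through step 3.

first divergence at macro-step: 1

[Jacobi] macro 1: S0 reads c0=0 → after 1×micro: -2; S1 reads c0=0 → after 3×micro: 0 ⇒ (c0=-2, c1=0)
[Jacobi] macro 2: S0 reads c0=-2 → after 1×micro: 2; S1 reads c0=-2 → after 3×micro: 0 ⇒ (c0=2, c1=0)
[Jacobi] macro 3: S0 reads c0=2 → after 1×micro: 2; S1 reads c0=2 → after 3×micro: 3 ⇒ (c0=2, c1=3)
[Gauss-Seidel] macro 1: S0 reads c0=0 → after 1×micro: -2; S1 reads c0=-2 → after 3×micro: 2 ⇒ (c0=-2, c1=2)
[Gauss-Seidel] macro 2: S0 reads c0=-2 → after 1×micro: 2; S1 reads c0=2 → after 3×micro: 3 ⇒ (c0=2, c1=3)
[Gauss-Seidel] macro 3: S0 reads c0=2 → after 1×micro: 2; S1 reads c0=2 → after 3×micro: 1 ⇒ (c0=2, c1=1)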